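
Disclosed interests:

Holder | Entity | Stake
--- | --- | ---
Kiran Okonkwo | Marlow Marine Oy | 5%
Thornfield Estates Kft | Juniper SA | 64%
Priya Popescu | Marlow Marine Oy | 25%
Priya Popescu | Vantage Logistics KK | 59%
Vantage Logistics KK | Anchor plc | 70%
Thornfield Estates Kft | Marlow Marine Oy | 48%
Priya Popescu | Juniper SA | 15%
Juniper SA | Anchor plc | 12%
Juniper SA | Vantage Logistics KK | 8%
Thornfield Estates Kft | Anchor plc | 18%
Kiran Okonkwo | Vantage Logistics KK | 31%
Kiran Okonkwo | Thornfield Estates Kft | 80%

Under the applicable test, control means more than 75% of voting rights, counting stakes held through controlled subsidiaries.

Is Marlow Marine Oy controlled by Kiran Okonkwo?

Kiran holds 80% of Thornfield, so Kiran controls Thornfield.
In Marlow, Kiran's side holds only 48% + 5% = 53%, not > 75%.
So Kiran does not control Marlow.

No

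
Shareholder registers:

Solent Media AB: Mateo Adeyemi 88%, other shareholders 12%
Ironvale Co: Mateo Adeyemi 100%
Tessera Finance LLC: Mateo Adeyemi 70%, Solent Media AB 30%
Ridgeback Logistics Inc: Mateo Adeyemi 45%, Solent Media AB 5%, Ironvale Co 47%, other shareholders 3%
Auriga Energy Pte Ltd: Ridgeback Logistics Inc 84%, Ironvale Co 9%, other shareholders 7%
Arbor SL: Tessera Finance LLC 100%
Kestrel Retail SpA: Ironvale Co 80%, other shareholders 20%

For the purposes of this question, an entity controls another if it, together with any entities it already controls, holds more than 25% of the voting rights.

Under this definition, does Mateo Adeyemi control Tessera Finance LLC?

Yes

Mateo holds 88% of Solent, so Mateo controls Solent.
Mateo and Solent together hold 70% + 30% = 100% of Tessera, so Mateo controls Tessera.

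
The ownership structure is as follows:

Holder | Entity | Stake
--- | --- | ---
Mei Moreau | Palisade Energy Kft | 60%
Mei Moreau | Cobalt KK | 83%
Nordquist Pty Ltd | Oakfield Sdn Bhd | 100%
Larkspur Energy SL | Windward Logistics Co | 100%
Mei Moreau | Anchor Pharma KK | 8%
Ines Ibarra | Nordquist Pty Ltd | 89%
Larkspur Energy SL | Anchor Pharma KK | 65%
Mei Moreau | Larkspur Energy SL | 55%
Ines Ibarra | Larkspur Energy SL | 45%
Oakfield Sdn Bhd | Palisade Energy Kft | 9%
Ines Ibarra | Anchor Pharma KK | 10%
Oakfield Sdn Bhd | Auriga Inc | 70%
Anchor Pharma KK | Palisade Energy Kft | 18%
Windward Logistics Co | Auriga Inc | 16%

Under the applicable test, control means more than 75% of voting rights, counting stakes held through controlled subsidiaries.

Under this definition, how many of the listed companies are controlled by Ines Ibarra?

2

Ines holds 89% of Nordquist, so Ines controls Nordquist.
Nordquist holds 100% of Oakfield, so Ines controls Oakfield.
No other company's threshold is met.
Ines controls 2 companies.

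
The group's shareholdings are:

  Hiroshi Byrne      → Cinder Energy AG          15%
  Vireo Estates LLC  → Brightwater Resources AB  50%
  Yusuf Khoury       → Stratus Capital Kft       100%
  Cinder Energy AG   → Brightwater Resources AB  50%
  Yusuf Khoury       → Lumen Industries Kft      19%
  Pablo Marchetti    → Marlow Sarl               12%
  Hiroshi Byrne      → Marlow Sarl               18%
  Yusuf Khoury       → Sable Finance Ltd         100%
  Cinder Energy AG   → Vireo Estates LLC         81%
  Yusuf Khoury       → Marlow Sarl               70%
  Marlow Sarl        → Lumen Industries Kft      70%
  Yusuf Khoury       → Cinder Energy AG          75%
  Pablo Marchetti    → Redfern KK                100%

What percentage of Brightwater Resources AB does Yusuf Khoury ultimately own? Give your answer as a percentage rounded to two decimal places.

67.88%

Yusuf reaches Brightwater along 2 paths.
Via Cinder: 75% × 50% = 37.5%.
Via Cinder → Vireo: 75% × 81% × 50% = 30.375%.
Total: 37.5% + 30.375% = 67.875%.
Rounded: 67.88%.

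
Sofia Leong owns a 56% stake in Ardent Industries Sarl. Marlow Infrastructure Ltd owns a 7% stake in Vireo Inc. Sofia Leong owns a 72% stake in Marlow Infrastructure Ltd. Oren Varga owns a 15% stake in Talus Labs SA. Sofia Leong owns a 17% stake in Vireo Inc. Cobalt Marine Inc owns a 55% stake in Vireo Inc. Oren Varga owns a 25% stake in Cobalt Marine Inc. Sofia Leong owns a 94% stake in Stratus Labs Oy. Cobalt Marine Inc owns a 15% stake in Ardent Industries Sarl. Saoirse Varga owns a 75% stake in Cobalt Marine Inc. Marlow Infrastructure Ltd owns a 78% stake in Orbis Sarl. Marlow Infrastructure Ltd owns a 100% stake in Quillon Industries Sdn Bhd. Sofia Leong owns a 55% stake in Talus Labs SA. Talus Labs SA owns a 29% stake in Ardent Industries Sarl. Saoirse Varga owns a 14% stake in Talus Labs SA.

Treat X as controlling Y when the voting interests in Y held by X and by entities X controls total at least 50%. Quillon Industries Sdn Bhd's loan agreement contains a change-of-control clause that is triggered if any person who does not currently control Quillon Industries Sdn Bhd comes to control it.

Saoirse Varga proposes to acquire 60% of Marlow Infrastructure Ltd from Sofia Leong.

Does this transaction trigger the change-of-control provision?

The purchase adds only to Saoirse's holdings (Sofia's stake shrinks), so Saoirse is the only person who could newly come to control Quillon.
Saoirse holds 75% of Cobalt, so Saoirse controls Cobalt.
Cobalt holds 55% of Vireo, so Saoirse controls Vireo.
Neither Saoirse nor any entity Saoirse controls holds any voting interest in Quillon.
So before the transaction, Saoirse does not control Quillon.
After the purchase, Saoirse holds 60% of Marlow directly, and Sofia's stake falls to 12%.
Saoirse holds 60% of Marlow, so Saoirse controls Marlow.
Marlow holds 100% of Quillon, so Saoirse controls Quillon.
Saoirse did not control Quillon before and does after, so the clause is triggered.

Yes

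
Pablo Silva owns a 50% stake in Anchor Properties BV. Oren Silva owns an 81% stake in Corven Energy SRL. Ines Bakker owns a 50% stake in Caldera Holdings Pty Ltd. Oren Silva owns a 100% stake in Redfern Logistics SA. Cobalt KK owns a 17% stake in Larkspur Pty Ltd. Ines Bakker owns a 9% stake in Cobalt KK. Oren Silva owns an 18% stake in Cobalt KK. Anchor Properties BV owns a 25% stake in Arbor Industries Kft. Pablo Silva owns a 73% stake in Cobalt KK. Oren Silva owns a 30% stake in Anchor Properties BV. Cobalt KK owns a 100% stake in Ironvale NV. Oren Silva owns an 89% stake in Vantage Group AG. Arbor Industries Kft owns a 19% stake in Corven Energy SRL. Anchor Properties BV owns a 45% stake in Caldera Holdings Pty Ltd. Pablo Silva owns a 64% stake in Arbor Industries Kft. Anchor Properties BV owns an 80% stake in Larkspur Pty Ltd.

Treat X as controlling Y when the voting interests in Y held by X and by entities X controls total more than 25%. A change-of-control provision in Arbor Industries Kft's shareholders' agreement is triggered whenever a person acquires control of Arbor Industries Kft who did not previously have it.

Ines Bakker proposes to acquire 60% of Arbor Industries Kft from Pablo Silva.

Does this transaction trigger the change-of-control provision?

Yes

The purchase adds only to Ines's holdings (Pablo's stake shrinks), so Ines is the only person who could newly come to control Arbor.
Ines holds 50% of Caldera, so Ines controls Caldera.
Neither Ines nor any entity Ines controls holds any voting interest in Arbor.
So before the transaction, Ines does not control Arbor.
After the purchase, Ines holds 60% of Arbor directly, and Pablo's stake falls to 4%.
Ines holds 60% of Arbor, so Ines controls Arbor.
Ines did not control Arbor before and does after, so the clause is triggered.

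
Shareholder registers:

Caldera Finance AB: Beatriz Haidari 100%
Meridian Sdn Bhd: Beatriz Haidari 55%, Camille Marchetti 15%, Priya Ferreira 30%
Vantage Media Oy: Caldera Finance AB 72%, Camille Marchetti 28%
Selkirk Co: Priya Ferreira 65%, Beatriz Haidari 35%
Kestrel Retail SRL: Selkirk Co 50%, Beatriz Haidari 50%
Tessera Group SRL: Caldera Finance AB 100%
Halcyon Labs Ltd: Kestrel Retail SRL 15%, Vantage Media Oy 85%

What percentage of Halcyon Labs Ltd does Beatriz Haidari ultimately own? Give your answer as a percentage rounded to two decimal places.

71.33%

Beatriz reaches Halcyon along 3 paths.
Via Selkirk → Kestrel: 35% × 50% × 15% = 2.625%.
Via Kestrel: 50% × 15% = 7.5%.
Via Caldera → Vantage: 100% × 72% × 85% = 61.2%.
Total: 2.625% + 7.5% + 61.2% = 71.325%.
Rounded: 71.33%.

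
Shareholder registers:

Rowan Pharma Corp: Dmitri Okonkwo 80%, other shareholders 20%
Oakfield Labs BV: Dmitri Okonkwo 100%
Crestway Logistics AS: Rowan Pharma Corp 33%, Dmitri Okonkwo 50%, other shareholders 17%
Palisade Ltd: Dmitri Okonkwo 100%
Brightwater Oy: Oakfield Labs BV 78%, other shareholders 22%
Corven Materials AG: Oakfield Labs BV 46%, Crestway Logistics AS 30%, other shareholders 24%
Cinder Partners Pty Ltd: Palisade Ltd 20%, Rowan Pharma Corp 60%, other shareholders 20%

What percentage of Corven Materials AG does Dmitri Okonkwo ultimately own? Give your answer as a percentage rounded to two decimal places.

Dmitri reaches Corven along 3 paths.
Via Oakfield: 100% × 46% = 46%.
Via Rowan → Crestway: 80% × 33% × 30% = 7.92%.
Via Crestway: 50% × 30% = 15%.
Total: 46% + 7.92% + 15% = 68.92%.

68.92%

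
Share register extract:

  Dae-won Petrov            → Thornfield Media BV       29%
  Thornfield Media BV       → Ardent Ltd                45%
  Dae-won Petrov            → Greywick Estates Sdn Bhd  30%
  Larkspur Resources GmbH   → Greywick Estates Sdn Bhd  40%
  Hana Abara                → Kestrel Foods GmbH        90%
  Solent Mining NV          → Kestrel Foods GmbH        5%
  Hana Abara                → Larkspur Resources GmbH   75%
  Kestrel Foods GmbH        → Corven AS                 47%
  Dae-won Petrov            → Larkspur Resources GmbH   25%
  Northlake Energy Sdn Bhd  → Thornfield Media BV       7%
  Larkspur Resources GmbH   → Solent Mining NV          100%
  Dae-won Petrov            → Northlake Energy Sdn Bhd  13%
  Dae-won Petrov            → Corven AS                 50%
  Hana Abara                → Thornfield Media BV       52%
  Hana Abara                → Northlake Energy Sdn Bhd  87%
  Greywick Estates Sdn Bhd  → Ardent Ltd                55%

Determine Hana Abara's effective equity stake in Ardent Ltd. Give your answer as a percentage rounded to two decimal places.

42.64%

Hana reaches Ardent along 3 paths.
Via Thornfield: 52% × 45% = 23.4%.
Via Northlake → Thornfield: 87% × 7% × 45% = 2.7405%.
Via Larkspur → Greywick: 75% × 40% × 55% = 16.5%.
Total: 23.4% + 2.7405% + 16.5% = 42.6405%.
Rounded: 42.64%.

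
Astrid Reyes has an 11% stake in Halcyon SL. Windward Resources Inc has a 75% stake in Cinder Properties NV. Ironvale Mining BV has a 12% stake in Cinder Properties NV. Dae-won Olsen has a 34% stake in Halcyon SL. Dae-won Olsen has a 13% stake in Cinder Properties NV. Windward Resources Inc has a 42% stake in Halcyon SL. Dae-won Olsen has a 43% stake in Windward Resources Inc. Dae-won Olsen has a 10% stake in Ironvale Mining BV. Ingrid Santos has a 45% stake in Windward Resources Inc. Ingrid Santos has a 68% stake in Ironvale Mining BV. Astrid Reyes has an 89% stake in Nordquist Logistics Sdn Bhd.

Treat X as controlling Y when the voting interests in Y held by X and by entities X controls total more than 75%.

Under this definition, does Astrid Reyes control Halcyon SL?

No

Astrid holds 89% of Nordquist, so Astrid controls Nordquist.
In Halcyon, Astrid's side holds only 11%, not > 75%.
So Astrid does not control Halcyon.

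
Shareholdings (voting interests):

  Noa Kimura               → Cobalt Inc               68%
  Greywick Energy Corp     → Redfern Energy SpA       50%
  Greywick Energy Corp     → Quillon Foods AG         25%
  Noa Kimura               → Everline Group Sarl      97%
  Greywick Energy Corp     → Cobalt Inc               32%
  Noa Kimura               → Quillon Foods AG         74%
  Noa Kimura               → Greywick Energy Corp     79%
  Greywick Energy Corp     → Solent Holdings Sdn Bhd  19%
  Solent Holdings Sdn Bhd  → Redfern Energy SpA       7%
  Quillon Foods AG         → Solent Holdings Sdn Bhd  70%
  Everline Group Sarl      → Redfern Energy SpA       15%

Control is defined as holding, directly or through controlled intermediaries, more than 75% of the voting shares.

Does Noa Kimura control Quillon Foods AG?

Noa holds 79% of Greywick, so Noa controls Greywick.
Greywick and Noa together hold 25% + 74% = 99% of Quillon, so Noa controls Quillon.

Yes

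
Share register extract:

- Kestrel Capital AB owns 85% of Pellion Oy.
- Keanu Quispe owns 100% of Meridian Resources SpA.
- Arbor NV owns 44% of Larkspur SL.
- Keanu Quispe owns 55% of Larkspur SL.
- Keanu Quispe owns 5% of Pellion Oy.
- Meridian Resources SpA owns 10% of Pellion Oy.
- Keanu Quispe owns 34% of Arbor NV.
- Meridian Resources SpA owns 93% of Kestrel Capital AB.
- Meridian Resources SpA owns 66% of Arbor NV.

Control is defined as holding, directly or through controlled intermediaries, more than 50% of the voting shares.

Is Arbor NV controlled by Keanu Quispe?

Yes

Keanu holds 100% of Meridian, so Keanu controls Meridian.
Keanu and Meridian together hold 34% + 66% = 100% of Arbor, so Keanu controls Arbor.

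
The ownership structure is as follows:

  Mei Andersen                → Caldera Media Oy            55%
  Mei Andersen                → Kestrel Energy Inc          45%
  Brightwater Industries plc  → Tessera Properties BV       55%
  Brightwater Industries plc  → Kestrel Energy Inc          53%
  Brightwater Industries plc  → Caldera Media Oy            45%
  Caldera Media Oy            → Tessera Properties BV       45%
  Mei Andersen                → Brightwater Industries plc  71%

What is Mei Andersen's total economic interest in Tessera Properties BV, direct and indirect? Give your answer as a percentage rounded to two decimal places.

78.18%

Mei reaches Tessera along 3 paths.
Via Brightwater: 71% × 55% = 39.05%.
Via Caldera: 55% × 45% = 24.75%.
Via Brightwater → Caldera: 71% × 45% × 45% = 14.3775%.
Total: 39.05% + 24.75% + 14.3775% = 78.1775%.
Rounded: 78.18%.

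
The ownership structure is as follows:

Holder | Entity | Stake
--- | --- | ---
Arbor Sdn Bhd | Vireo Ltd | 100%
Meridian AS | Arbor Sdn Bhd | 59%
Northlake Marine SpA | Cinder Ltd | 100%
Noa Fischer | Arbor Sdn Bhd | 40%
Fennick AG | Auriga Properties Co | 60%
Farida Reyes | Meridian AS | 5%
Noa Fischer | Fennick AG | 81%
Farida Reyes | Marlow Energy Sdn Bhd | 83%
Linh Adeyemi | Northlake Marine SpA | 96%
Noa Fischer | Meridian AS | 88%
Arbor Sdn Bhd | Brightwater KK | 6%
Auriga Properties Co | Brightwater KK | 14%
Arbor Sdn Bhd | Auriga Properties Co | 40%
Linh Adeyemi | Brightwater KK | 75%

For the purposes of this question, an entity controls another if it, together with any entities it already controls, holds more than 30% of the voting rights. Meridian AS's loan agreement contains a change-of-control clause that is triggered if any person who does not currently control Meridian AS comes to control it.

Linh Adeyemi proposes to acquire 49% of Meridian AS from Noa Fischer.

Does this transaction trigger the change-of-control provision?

The purchase adds only to Linh's holdings (Noa's stake shrinks), so Linh is the only person who could newly come to control Meridian.
Linh holds 96% of Northlake, so Linh controls Northlake.
Northlake holds 100% of Cinder, so Linh controls Cinder.
Linh holds 75% of Brightwater, so Linh controls Brightwater.
Neither Linh nor any entity Linh controls holds any voting interest in Meridian.
So before the transaction, Linh does not control Meridian.
After the purchase, Linh holds 49% of Meridian directly, and Noa's stake falls to 39%.
Linh holds 49% of Meridian, so Linh controls Meridian.
Linh did not control Meridian before and does after, so the clause is triggered.

Yes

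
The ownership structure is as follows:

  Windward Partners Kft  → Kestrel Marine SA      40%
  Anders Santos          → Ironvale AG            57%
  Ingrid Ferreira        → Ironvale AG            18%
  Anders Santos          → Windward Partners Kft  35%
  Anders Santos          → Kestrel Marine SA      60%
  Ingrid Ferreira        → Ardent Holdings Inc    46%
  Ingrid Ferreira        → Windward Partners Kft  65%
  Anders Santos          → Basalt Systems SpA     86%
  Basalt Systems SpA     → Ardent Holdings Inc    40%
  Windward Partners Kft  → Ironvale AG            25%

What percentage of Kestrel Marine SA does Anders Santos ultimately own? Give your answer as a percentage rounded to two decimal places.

Anders reaches Kestrel along 2 paths.
Via Windward: 35% × 40% = 14%.
Direct stake: 60% = 60%.
Total: 14% + 60% = 74%.
Rounded: 74.00%.

74.00%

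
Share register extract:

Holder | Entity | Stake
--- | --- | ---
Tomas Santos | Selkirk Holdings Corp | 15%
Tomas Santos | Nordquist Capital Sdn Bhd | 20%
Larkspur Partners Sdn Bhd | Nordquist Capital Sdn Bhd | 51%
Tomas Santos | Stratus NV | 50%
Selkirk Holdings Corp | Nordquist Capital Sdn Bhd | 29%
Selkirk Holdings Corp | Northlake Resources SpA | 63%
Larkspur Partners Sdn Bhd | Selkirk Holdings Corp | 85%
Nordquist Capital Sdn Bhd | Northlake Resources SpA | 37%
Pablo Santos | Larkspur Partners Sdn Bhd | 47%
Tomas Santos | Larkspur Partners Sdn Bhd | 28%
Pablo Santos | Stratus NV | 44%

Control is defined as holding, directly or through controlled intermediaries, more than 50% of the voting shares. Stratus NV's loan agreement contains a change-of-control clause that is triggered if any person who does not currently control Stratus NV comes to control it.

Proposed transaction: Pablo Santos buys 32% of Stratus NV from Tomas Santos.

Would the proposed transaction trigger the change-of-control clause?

Yes

The purchase adds only to Pablo's holdings (Tomas's stake shrinks), so Pablo is the only person who could newly come to control Stratus.
Pablo's largest direct stake is 47% in Larkspur, which does not meet the threshold, so Pablo controls no company.
In Stratus, Pablo's side holds only 44%, not > 50%.
So before the transaction, Pablo does not control Stratus.
After the purchase, Pablo's direct stake in Stratus rises to 44% + 32% = 76%, and Tomas's stake falls to 18%.
Pablo holds 76% of Stratus, so Pablo controls Stratus.
Pablo did not control Stratus before and does after, so the clause is triggered.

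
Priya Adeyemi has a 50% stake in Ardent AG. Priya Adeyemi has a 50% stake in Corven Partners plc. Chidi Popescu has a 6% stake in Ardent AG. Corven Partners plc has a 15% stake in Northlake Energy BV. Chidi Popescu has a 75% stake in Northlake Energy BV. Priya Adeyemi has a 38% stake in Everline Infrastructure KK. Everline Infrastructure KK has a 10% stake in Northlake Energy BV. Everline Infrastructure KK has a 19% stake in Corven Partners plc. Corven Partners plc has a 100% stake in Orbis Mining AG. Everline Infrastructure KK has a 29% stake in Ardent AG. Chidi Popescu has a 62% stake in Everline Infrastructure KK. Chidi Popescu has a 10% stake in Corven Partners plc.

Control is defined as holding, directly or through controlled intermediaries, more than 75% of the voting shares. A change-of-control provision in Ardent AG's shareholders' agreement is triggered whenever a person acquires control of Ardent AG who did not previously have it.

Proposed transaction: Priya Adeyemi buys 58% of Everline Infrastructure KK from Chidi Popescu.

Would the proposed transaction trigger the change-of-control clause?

Yes

The purchase adds only to Priya's holdings (Chidi's stake shrinks), so Priya is the only person who could newly come to control Ardent.
Priya's largest direct stake is 50% in Corven, which does not meet the threshold, so Priya controls no company.
In Ardent, Priya's side holds only 50%, not > 75%.
So before the transaction, Priya does not control Ardent.
After the purchase, Priya's direct stake in Everline rises to 38% + 58% = 96%, and Chidi's stake falls to 4%.
Priya holds 96% of Everline, so Priya controls Everline.
Priya and Everline together hold 50% + 29% = 79% of Ardent, so Priya controls Ardent.
Priya did not control Ardent before and does after, so the clause is triggered.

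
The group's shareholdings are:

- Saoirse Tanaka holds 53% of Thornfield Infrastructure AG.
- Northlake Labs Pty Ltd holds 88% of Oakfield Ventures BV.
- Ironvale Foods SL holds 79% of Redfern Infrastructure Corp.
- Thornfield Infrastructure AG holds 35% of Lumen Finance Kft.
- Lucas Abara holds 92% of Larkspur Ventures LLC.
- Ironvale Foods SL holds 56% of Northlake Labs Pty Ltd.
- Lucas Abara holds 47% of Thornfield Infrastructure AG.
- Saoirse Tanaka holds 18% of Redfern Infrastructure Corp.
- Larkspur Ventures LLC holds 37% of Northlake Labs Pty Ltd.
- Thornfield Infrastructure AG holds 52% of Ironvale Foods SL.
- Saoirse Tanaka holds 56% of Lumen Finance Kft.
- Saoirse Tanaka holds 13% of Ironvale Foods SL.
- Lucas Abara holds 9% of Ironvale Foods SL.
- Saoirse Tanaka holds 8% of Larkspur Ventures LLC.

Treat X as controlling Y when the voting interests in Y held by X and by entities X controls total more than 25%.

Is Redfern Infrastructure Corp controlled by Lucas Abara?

Lucas holds 47% of Thornfield, so Lucas controls Thornfield.
Lucas and Thornfield together hold 9% + 52% = 61% of Ironvale, so Lucas controls Ironvale.
Ironvale holds 79% of Redfern, so Lucas controls Redfern.

Yes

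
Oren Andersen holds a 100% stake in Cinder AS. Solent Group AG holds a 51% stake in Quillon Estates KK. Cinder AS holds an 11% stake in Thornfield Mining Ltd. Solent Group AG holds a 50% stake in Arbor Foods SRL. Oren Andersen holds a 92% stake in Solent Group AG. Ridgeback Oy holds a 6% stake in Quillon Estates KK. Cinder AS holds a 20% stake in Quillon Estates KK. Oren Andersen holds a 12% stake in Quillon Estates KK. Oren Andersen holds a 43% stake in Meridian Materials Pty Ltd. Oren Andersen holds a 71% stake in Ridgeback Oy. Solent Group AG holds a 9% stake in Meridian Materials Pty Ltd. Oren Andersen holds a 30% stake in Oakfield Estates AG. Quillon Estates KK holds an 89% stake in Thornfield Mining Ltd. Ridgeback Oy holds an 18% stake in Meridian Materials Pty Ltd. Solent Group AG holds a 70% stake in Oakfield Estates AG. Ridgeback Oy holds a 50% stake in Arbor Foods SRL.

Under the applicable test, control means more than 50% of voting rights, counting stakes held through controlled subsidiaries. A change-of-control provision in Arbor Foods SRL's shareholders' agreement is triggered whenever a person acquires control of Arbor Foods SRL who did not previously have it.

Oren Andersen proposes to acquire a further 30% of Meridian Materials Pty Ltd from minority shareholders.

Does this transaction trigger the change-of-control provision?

The purchase changes only Oren's holdings, so Oren is the only person who could newly come to control Arbor.
Oren holds 92% of Solent, so Oren controls Solent.
Oren holds 71% of Ridgeback, so Oren controls Ridgeback.
Solent and Ridgeback together hold 50% + 50% = 100% of Arbor, so Oren controls Arbor.
So Oren already controls Arbor before the transaction.
After the purchase, Oren's direct stake in Meridian rises to 43% + 30% = 73%.
Oren controlled Arbor already, so this is not a new person acquiring control; every other person's position is unchanged or reduced.
No new person acquires control, so the clause is not triggered.

No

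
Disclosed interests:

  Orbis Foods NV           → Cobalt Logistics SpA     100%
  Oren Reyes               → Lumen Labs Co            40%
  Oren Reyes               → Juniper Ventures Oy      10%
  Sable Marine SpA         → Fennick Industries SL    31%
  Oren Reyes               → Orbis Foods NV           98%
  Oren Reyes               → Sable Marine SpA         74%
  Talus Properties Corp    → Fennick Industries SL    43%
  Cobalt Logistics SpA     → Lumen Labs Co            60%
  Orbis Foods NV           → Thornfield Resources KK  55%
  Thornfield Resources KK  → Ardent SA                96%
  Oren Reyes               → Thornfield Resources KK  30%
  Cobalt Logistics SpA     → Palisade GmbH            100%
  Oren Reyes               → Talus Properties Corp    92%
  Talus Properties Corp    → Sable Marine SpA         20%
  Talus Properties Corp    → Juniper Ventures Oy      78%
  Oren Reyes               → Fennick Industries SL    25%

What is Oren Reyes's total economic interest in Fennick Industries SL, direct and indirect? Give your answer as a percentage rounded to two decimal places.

Oren reaches Fennick along 4 paths.
Direct stake: 25% = 25%.
Via Sable: 74% × 31% = 22.94%.
Via Talus → Sable: 92% × 20% × 31% = 5.704%.
Via Talus: 92% × 43% = 39.56%.
Total: 25% + 22.94% + 5.704% + 39.56% = 93.204%.
Rounded: 93.20%.

93.20%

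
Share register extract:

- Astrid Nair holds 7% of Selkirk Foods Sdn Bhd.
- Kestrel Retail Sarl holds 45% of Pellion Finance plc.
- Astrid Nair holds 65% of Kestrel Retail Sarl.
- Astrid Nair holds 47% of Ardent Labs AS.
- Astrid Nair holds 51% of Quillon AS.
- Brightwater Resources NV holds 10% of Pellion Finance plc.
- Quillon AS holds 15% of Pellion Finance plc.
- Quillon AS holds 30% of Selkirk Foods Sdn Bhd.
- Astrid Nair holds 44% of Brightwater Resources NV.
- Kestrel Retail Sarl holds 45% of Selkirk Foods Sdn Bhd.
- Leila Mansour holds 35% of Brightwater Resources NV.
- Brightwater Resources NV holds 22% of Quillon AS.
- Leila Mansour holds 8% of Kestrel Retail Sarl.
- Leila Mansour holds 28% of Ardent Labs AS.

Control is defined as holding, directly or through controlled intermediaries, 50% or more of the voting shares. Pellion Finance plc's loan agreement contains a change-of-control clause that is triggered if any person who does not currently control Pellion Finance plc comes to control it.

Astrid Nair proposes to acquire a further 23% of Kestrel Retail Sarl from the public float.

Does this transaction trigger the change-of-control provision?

The purchase changes only Astrid's holdings, so Astrid is the only person who could newly come to control Pellion.
Astrid holds 65% of Kestrel, so Astrid controls Kestrel.
Astrid holds 51% of Quillon, so Astrid controls Quillon.
Kestrel and Quillon together hold 45% + 15% = 60% of Pellion, so Astrid controls Pellion.
So Astrid already controls Pellion before the transaction.
After the purchase, Astrid's direct stake in Kestrel rises to 65% + 23% = 88%.
Astrid controlled Pellion already, so this is not a new person acquiring control; every other person's position is unchanged or reduced.
No new person acquires control, so the clause is not triggered.

No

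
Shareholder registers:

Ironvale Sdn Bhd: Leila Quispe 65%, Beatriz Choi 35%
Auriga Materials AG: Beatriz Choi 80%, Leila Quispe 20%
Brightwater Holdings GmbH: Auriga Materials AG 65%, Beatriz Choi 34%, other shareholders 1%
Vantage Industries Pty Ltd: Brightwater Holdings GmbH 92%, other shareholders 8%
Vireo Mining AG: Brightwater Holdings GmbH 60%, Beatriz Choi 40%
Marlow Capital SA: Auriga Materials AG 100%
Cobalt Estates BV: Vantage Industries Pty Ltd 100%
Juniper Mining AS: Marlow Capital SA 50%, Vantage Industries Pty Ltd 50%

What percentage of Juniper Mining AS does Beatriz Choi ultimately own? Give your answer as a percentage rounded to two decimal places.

79.56%

Beatriz reaches Juniper along 3 paths.
Via Auriga → Marlow: 80% × 100% × 50% = 40%.
Via Auriga → Brightwater → Vantage: 80% × 65% × 92% × 50% = 23.92%.
Via Brightwater → Vantage: 34% × 92% × 50% = 15.64%.
Total: 40% + 23.92% + 15.64% = 79.56%.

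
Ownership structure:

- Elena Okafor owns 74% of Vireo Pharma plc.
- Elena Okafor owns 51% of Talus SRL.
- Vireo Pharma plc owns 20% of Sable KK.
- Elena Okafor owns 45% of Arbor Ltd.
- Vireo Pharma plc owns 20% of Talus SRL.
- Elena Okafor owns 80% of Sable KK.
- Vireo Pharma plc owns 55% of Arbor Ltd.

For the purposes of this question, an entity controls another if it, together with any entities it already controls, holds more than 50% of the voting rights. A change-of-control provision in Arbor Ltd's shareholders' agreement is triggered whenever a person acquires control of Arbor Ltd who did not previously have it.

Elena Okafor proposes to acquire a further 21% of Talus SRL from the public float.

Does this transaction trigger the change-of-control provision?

No

The purchase changes only Elena's holdings, so Elena is the only person who could newly come to control Arbor.
Elena holds 74% of Vireo, so Elena controls Vireo.
Vireo and Elena together hold 55% + 45% = 100% of Arbor, so Elena controls Arbor.
So Elena already controls Arbor before the transaction.
After the purchase, Elena's direct stake in Talus rises to 51% + 21% = 72%.
Elena controlled Arbor already, so this is not a new person acquiring control; every other person's position is unchanged or reduced.
No new person acquires control, so the clause is not triggered.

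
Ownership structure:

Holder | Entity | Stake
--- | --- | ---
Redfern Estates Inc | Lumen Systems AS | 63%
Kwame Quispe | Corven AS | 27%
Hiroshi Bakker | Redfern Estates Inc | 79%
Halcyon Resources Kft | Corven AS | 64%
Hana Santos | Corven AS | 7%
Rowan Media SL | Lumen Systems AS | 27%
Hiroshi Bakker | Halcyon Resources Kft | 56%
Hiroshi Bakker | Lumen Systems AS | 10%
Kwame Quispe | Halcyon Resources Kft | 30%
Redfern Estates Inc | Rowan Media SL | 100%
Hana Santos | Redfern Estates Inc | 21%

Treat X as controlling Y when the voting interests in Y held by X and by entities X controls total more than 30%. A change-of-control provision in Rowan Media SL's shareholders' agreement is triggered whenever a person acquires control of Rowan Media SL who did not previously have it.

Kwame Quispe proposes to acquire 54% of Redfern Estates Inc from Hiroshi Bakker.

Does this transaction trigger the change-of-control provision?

Yes

The purchase adds only to Kwame's holdings (Hiroshi's stake shrinks), so Kwame is the only person who could newly come to control Rowan.
Kwame's largest direct stake is 30% in Halcyon, which does not meet the threshold, so Kwame controls no company.
Neither Kwame nor any entity Kwame controls holds any voting interest in Rowan.
So before the transaction, Kwame does not control Rowan.
After the purchase, Kwame holds 54% of Redfern directly, and Hiroshi's stake falls to 25%.
Kwame holds 54% of Redfern, so Kwame controls Redfern.
Redfern holds 100% of Rowan, so Kwame controls Rowan.
Kwame did not control Rowan before and does after, so the clause is triggered.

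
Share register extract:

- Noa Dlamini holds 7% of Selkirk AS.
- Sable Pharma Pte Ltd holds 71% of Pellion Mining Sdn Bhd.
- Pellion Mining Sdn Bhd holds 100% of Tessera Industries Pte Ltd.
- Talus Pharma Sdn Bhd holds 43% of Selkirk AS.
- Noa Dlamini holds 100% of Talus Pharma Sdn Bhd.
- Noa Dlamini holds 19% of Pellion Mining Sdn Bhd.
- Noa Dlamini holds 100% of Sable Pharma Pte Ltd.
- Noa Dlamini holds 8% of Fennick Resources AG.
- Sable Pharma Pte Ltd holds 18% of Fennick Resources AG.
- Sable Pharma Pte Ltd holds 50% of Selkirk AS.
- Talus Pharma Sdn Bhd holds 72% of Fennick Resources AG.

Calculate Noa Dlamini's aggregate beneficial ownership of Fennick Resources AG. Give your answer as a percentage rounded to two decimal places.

98.00%

Noa reaches Fennick along 3 paths.
Via Sable: 100% × 18% = 18%.
Via Talus: 100% × 72% = 72%.
Direct stake: 8% = 8%.
Total: 18% + 72% + 8% = 98%.
Rounded: 98.00%.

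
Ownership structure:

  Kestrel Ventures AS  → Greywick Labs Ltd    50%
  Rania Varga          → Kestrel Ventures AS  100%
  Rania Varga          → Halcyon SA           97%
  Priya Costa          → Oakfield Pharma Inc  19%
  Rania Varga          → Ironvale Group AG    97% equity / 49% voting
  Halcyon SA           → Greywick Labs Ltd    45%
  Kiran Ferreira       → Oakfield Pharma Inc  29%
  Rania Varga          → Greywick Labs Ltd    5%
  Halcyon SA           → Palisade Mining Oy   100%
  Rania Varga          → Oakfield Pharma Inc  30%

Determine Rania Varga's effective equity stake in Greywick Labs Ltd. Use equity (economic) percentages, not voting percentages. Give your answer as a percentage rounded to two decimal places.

Rania reaches Greywick along 3 paths.
Direct stake: 5% = 5%.
Via Halcyon: 97% × 45% = 43.65%.
Via Kestrel: 100% × 50% = 50%.
Total: 5% + 43.65% + 50% = 98.65%.

98.65%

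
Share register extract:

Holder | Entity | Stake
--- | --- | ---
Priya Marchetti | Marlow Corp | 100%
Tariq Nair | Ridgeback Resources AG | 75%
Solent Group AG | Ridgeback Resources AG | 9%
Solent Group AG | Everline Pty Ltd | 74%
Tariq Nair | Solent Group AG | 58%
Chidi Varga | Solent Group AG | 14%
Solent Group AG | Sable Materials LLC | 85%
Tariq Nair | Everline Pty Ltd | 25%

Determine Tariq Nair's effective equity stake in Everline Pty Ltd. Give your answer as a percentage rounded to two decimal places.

67.92%

Tariq reaches Everline along 2 paths.
Via Solent: 58% × 74% = 42.92%.
Direct stake: 25% = 25%.
Total: 42.92% + 25% = 67.92%.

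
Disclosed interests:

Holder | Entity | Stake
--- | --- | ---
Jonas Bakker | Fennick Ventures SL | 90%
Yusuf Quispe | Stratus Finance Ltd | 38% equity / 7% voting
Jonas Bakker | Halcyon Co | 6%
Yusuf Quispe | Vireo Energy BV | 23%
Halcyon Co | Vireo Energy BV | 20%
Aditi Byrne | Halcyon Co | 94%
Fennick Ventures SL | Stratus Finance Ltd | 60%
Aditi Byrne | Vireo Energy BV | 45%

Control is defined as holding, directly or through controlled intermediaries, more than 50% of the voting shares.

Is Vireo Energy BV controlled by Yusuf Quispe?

No

Yusuf's largest direct stake is 23% in Vireo, which does not meet the threshold, so Yusuf controls no company.
In Vireo, Yusuf's side holds only 23%, not > 50%.
So Yusuf does not control Vireo.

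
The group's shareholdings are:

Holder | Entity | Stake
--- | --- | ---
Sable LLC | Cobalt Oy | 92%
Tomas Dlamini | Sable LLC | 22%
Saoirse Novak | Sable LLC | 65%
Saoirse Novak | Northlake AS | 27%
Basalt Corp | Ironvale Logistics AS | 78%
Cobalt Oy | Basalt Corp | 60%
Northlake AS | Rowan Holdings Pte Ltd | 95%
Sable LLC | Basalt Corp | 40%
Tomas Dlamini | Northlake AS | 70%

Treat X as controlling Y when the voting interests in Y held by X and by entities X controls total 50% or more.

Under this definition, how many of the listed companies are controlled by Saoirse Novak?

4

Saoirse holds 65% of Sable, so Saoirse controls Sable.
Sable holds 92% of Cobalt, so Saoirse controls Cobalt.
Cobalt and Sable together hold 60% + 40% = 100% of Basalt, so Saoirse controls Basalt.
Basalt holds 78% of Ironvale, so Saoirse controls Ironvale.
No other company's threshold is met.
Saoirse controls 4 companies.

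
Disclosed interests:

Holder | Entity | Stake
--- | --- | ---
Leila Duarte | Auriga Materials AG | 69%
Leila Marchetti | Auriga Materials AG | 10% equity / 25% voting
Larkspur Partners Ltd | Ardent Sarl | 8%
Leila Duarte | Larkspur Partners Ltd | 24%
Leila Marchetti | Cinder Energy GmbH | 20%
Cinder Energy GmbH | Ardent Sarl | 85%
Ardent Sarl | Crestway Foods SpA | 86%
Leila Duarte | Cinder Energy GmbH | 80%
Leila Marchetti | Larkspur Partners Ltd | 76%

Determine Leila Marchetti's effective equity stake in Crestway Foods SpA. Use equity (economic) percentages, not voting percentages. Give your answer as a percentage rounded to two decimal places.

Leila Marchetti reaches Crestway along 2 paths.
Via Cinder → Ardent: 20% × 85% × 86% = 14.62%.
Via Larkspur → Ardent: 76% × 8% × 86% = 5.2288%.
Total: 14.62% + 5.2288% = 19.8488%.
Rounded: 19.85%.

19.85%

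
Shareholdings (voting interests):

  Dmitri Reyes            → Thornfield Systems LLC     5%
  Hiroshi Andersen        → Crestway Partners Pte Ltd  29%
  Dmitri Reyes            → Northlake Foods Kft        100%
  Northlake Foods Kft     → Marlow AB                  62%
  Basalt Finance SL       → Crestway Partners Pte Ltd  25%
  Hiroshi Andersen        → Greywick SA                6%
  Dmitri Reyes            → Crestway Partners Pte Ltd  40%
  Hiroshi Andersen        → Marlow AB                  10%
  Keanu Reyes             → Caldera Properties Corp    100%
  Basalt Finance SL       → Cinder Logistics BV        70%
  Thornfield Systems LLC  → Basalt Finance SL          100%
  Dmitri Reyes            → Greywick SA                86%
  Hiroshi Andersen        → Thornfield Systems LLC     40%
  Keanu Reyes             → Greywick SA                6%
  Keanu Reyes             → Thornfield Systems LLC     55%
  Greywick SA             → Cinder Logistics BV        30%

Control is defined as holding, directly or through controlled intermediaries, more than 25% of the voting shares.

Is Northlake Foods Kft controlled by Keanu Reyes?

No

Keanu holds 55% of Thornfield, so Keanu controls Thornfield.
Thornfield holds 100% of Basalt, so Keanu controls Basalt.
Basalt holds 70% of Cinder, so Keanu controls Cinder.
Keanu holds 100% of Caldera, so Keanu controls Caldera.
Neither Keanu nor any entity Keanu controls holds any voting interest in Northlake.
So Keanu does not control Northlake.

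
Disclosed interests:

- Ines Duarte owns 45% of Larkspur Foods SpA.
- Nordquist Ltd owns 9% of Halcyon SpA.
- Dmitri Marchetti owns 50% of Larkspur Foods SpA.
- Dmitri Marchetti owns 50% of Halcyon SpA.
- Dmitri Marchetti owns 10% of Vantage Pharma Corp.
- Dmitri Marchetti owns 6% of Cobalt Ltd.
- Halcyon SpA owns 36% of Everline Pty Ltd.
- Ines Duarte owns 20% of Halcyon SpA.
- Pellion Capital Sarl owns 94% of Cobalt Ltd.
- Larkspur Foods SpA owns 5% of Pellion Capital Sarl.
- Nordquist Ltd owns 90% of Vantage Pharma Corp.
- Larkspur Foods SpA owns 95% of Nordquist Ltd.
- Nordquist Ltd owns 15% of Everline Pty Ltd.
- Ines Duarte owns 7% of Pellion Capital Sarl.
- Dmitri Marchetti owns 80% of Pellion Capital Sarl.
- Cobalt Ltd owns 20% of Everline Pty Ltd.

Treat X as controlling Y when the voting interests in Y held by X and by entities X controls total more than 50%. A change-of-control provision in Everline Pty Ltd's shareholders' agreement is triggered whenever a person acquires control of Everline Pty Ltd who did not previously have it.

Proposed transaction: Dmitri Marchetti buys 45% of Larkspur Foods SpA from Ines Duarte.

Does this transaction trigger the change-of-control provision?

The purchase adds only to Dmitri's holdings (Ines's stake shrinks), so Dmitri is the only person who could newly come to control Everline.
Dmitri holds 80% of Pellion, so Dmitri controls Pellion.
Pellion and Dmitri together hold 94% + 6% = 100% of Cobalt, so Dmitri controls Cobalt.
In Everline, Dmitri's side holds only 20%, not > 50%.
So before the transaction, Dmitri does not control Everline.
After the purchase, Dmitri's direct stake in Larkspur rises to 50% + 45% = 95%, and Ines's stake falls to 0%.
Dmitri holds 95% of Larkspur, so Dmitri controls Larkspur.
Larkspur holds 95% of Nordquist, so Dmitri controls Nordquist.
Dmitri and Larkspur together hold 80% + 5% = 85% of Pellion, so Dmitri controls Pellion.
Nordquist and Dmitri together hold 9% + 50% = 59% of Halcyon, so Dmitri controls Halcyon.
Cobalt and Nordquist and Halcyon together hold 20% + 15% + 36% = 71% of Everline, so Dmitri controls Everline.
Dmitri did not control Everline before and does after, so the clause is triggered.

Yes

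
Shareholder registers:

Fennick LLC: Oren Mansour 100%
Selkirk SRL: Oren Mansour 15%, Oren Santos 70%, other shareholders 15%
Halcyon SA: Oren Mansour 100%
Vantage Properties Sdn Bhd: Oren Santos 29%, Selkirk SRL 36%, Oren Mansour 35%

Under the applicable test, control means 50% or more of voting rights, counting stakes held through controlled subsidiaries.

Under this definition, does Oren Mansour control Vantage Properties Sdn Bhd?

No

Oren Mansour holds 100% of Fennick, so Oren Mansour controls Fennick.
Oren Mansour holds 100% of Halcyon, so Oren Mansour controls Halcyon.
In Vantage, Oren Mansour's side holds only 35%, not ≥ 50%.
So Oren Mansour does not control Vantage.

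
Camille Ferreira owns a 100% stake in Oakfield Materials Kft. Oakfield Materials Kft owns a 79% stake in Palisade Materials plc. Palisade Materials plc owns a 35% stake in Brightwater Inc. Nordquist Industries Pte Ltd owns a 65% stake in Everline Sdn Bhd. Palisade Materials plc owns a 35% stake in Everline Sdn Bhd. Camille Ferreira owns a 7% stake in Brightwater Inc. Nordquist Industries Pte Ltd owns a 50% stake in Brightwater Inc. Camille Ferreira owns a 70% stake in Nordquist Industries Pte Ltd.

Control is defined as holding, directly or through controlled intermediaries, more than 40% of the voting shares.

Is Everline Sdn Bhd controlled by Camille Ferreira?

Camille holds 100% of Oakfield, so Camille controls Oakfield.
Oakfield holds 79% of Palisade, so Camille controls Palisade.
Camille holds 70% of Nordquist, so Camille controls Nordquist.
Nordquist and Palisade together hold 65% + 35% = 100% of Everline, so Camille controls Everline.

Yes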